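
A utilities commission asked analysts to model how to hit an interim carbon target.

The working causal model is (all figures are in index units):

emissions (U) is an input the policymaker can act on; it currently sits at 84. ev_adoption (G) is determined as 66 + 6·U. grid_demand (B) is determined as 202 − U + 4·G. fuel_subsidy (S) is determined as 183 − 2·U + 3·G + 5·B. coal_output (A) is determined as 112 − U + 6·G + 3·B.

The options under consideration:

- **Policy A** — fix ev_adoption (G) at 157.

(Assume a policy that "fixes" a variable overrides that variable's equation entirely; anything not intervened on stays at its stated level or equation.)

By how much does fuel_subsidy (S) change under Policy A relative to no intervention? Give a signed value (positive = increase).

Baseline:
  U = 84
  G = 66 + 6·84 = 570
  B = 202 − 84 + 4·570 = 2398
  S = 183 − 2·84 + 3·570 + 5·2398 = 13715
Policy A (G := 157):
  U = 84
  G = 157
  B = 202 − 84 + 4·157 = 746
  S = 183 − 2·84 + 3·157 + 5·746 = 4216
Change in S: 4216 − 13715 = -9499

-9499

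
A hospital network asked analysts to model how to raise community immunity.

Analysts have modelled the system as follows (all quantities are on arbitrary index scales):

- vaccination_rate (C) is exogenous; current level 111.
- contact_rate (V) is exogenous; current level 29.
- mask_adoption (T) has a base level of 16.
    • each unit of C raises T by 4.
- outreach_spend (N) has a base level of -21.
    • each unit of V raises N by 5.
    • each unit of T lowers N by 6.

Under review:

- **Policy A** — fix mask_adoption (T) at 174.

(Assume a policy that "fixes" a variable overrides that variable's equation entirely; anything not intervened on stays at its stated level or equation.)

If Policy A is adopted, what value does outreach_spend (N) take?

Policy A (T := 174):
  C = 111
  V = 29
  T = 174
  N = -21 + 5·29 − 6·174 = -920

-920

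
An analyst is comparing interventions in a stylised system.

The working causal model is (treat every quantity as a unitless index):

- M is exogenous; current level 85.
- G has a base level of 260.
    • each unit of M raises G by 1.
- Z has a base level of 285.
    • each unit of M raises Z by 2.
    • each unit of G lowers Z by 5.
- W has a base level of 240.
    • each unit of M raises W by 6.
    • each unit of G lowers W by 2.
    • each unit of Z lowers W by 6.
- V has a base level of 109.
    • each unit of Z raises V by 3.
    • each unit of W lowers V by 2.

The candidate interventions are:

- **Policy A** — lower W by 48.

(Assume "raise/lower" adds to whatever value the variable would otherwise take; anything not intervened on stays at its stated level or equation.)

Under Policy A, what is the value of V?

-18965

Policy A (W − 48):
  M = 85
  G = 260 + 85 = 345
  Z = 285 + 2·85 − 5·345 = -1270
  W = 240 + 6·85 − 2·345 − 6·(-1270) (−48 from intervention) = 7632
  V = 109 + 3·(-1270) − 2·7632 = -18965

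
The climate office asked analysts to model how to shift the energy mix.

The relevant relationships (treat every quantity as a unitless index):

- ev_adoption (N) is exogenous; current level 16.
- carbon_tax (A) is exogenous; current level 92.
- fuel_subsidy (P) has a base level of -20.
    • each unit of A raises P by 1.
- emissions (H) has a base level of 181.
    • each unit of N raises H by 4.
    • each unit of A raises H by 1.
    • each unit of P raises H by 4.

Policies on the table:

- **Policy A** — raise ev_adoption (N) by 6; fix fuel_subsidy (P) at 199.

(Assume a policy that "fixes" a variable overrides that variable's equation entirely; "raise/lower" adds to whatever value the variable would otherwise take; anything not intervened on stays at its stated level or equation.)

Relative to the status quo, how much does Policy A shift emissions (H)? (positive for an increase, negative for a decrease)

Baseline:
  N = 16
  A = 92
  P = -20 + 92 = 72
  H = 181 + 4·16 + 92 + 4·72 = 625
Policy A (N + 6, P := 199):
  N = 16 + 6 = 22
  A = 92
  P = 199
  H = 181 + 4·22 + 92 + 4·199 = 1157
Change in H: 1157 − 625 = 532

532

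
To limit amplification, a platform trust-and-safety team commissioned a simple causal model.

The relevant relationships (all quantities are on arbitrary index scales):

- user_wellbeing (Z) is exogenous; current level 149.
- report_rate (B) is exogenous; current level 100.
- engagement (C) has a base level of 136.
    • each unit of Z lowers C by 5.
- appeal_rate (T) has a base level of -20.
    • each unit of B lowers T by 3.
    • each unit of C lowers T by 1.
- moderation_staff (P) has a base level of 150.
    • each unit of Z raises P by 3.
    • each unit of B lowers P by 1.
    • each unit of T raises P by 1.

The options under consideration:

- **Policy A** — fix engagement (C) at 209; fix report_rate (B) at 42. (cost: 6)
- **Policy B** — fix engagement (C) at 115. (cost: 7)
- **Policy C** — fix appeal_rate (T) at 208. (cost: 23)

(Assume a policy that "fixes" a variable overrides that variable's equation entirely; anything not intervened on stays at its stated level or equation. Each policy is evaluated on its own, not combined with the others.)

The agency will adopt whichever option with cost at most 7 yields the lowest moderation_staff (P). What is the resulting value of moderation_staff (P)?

62

Policy A (C := 209, B := 42):
  Z = 149
  B = 42
  C = 209
  T = -20 − 3·42 − 209 = -355
  P = 150 + 3·149 − 42 + (-355) = 200
Policy B (C := 115):
  Z = 149
  B = 100
  C = 115
  T = -20 − 3·100 − 115 = -435
  P = 150 + 3·149 − 100 + (-435) = 62
Comparing — Policy A: P=200, Policy B: P=62. Lowest is 62 (Policy B).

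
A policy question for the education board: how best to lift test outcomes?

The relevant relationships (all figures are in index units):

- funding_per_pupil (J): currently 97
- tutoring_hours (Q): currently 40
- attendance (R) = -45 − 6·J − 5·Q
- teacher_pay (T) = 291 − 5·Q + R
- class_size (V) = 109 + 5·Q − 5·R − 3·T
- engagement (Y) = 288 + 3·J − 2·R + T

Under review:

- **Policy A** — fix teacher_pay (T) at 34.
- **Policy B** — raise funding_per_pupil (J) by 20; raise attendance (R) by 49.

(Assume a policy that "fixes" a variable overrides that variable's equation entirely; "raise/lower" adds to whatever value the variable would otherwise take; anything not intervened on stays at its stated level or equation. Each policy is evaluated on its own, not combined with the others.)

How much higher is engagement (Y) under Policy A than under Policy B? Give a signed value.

639

Policy A (T := 34):
  J = 97
  Q = 40
  R = -45 − 6·97 − 5·40 = -827
  T = 34
  Y = 288 + 3·97 − 2·(-827) + 34 = 2267
Policy B (J + 20, R + 49):
  J = 97 + 20 = 117
  Q = 40
  R = -45 − 6·117 − 5·40 (+49 from intervention) = -898
  T = 291 − 5·40 + (-898) = -807
  Y = 288 + 3·117 − 2·(-898) + (-807) = 1628
Y: 2267 − 1628 = 639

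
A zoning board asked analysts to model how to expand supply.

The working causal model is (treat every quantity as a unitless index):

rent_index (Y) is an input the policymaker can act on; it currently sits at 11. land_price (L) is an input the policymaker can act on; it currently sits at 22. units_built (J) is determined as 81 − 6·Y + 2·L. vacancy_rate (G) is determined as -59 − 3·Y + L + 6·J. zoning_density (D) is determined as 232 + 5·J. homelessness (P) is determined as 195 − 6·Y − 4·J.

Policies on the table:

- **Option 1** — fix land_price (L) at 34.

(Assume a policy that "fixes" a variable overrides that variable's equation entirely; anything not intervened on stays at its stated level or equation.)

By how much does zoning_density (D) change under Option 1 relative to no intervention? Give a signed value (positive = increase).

Baseline:
  Y = 11
  L = 22
  J = 81 − 6·11 + 2·22 = 59
  D = 232 + 5·59 = 527
Option 1 (L := 34):
  Y = 11
  L = 34
  J = 81 − 6·11 + 2·34 = 83
  D = 232 + 5·83 = 647
Change in D: 647 − 527 = 120

120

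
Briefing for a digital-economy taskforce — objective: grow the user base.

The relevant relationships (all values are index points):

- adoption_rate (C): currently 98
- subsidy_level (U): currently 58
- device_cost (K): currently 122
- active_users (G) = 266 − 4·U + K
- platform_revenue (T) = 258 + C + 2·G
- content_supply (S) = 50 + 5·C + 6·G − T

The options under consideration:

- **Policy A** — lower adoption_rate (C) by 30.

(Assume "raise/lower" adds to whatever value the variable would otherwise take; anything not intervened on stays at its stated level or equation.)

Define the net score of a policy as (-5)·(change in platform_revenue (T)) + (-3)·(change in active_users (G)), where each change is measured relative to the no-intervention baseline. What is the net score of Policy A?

Baseline:
  C = 98
  U = 58
  K = 122
  G = 266 − 4·58 + 122 = 156
  T = 258 + 98 + 2·156 = 668
Policy A (C − 30):
  C = 98 − 30 = 68
  U = 58
  K = 122
  G = 266 − 4·58 + 122 = 156
  T = 258 + 68 + 2·156 = 638
ΔT = 638 − 668 = -30; ΔG = 156 − 156 = 0
Score = (-5)·(-30) + (-3)·0 = 150

150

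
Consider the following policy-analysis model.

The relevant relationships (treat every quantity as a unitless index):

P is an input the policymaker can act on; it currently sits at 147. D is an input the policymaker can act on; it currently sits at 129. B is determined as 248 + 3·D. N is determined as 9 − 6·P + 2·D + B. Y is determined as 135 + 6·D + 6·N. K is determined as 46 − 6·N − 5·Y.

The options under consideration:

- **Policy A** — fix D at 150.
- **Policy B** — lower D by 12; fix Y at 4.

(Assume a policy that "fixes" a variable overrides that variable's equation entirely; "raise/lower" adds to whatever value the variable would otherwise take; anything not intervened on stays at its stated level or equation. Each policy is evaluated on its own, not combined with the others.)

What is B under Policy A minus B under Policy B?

Policy A (D := 150):
  D = 150
  B = 248 + 3·150 = 698
Policy B (D − 12, Y := 4):
  D = 129 − 12 = 117
  B = 248 + 3·117 = 599
B: 698 − 599 = 99

99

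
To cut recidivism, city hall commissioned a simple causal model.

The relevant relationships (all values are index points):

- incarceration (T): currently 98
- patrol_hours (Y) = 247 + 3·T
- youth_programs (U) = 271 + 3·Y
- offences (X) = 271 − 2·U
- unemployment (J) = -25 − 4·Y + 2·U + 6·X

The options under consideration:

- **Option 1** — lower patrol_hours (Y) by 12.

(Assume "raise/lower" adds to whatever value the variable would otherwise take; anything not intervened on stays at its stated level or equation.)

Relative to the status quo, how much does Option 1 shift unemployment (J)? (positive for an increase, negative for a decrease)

408

Baseline:
  T = 98
  Y = 247 + 3·98 = 541
  U = 271 + 3·541 = 1894
  X = 271 − 2·1894 = -3517
  J = -25 − 4·541 + 2·1894 + 6·(-3517) = -19503
Option 1 (Y − 12):
  T = 98
  Y = 247 + 3·98 (−12 from intervention) = 529
  U = 271 + 3·529 = 1858
  X = 271 − 2·1858 = -3445
  J = -25 − 4·529 + 2·1858 + 6·(-3445) = -19095
Change in J: -19095 − (-19503) = 408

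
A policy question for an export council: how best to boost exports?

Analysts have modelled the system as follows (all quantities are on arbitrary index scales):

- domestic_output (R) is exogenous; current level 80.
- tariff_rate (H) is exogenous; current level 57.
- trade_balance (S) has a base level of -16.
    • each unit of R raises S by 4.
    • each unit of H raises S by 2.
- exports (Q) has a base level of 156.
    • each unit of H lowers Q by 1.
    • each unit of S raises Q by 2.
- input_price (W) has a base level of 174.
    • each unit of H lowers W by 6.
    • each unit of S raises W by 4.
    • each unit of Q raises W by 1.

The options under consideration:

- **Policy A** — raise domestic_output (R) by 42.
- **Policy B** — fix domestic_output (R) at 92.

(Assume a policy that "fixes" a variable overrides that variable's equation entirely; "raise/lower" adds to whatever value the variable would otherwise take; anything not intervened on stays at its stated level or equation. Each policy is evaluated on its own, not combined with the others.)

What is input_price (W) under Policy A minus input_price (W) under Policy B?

Policy A (R + 42):
  R = 80 + 42 = 122
  H = 57
  S = -16 + 4·122 + 2·57 = 586
  Q = 156 − 57 + 2·586 = 1271
  W = 174 − 6·57 + 4·586 + 1271 = 3447
Policy B (R := 92):
  R = 92
  H = 57
  S = -16 + 4·92 + 2·57 = 466
  Q = 156 − 57 + 2·466 = 1031
  W = 174 − 6·57 + 4·466 + 1031 = 2727
W: 3447 − 2727 = 720

720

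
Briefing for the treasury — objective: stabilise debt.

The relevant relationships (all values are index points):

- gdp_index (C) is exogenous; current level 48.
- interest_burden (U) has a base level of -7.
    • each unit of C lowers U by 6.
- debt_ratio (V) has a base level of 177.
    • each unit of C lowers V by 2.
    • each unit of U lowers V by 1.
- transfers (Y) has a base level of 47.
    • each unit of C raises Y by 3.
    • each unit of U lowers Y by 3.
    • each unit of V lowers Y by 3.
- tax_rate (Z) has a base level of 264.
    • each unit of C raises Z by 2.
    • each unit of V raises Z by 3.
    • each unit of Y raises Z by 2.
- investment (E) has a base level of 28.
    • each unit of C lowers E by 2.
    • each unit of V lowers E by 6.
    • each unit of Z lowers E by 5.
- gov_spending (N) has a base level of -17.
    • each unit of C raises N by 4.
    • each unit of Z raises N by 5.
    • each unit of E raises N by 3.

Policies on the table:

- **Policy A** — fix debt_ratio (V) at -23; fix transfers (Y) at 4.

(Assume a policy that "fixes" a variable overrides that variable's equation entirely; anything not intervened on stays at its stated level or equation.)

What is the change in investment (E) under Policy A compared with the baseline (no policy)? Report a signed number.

7819

Baseline:
  C = 48
  U = -7 − 6·48 = -295
  V = 177 − 2·48 − (-295) = 376
  Y = 47 + 3·48 − 3·(-295) − 3·376 = -52
  Z = 264 + 2·48 + 3·376 + 2·(-52) = 1384
  E = 28 − 2·48 − 6·376 − 5·1384 = -9244
Policy A (V := -23, Y := 4):
  C = 48
  U = -7 − 6·48 = -295
  V = -23
  Y = 4
  Z = 264 + 2·48 + 3·(-23) + 2·4 = 299
  E = 28 − 2·48 − 6·(-23) − 5·299 = -1425
Change in E: -1425 − (-9244) = 7819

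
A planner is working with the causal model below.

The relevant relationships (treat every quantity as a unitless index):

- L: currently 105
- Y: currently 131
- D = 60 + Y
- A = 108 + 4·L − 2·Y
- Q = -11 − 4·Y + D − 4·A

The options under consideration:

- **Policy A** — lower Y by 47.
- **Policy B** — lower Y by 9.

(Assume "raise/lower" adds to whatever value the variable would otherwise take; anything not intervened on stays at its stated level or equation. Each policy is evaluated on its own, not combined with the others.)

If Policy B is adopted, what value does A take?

284

Policy B (Y − 9):
  L = 105
  Y = 131 − 9 = 122
  A = 108 + 4·105 − 2·122 = 284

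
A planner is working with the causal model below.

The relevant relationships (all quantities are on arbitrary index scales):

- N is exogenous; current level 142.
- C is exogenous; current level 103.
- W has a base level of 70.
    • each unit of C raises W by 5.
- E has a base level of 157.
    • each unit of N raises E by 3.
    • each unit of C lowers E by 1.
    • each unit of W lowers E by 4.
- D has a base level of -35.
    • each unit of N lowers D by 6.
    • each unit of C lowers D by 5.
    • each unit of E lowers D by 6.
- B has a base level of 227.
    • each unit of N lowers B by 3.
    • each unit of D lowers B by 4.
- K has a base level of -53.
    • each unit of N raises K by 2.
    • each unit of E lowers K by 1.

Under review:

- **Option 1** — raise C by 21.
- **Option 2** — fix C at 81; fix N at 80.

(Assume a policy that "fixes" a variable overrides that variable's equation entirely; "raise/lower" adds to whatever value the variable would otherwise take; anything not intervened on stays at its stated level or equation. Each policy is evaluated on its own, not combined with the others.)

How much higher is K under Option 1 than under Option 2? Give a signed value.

841

Option 1 (C + 21):
  N = 142
  C = 103 + 21 = 124
  W = 70 + 5·124 = 690
  E = 157 + 3·142 − 124 − 4·690 = -2301
  K = -53 + 2·142 − (-2301) = 2532
Option 2 (C := 81, N := 80):
  N = 80
  C = 81
  W = 70 + 5·81 = 475
  E = 157 + 3·80 − 81 − 4·475 = -1584
  K = -53 + 2·80 − (-1584) = 1691
K: 2532 − 1691 = 841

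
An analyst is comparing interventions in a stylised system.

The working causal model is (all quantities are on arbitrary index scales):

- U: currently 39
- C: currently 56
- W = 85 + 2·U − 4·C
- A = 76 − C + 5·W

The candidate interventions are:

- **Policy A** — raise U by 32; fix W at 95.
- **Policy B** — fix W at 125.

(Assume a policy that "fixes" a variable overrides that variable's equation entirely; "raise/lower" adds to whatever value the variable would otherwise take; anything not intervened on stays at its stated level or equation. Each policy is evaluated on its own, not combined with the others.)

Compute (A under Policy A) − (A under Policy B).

Policy A (U + 32, W := 95):
  U = 39 + 32 = 71
  C = 56
  W = 95
  A = 76 − 56 + 5·95 = 495
Policy B (W := 125):
  U = 39
  C = 56
  W = 125
  A = 76 − 56 + 5·125 = 645
A: 495 − 645 = -150

-150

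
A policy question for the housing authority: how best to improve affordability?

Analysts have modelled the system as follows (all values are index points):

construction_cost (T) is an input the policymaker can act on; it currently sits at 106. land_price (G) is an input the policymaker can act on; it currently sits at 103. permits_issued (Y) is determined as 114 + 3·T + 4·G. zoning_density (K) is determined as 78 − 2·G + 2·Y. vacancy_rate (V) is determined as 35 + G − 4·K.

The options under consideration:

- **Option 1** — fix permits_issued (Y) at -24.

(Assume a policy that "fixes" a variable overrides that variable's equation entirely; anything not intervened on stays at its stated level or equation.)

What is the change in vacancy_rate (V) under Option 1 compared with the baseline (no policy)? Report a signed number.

Baseline:
  T = 106
  G = 103
  Y = 114 + 3·106 + 4·103 = 844
  K = 78 − 2·103 + 2·844 = 1560
  V = 35 + 103 − 4·1560 = -6102
Option 1 (Y := -24):
  T = 106
  G = 103
  Y = -24
  K = 78 − 2·103 + 2·(-24) = -176
  V = 35 + 103 − 4·(-176) = 842
Change in V: 842 − (-6102) = 6944

6944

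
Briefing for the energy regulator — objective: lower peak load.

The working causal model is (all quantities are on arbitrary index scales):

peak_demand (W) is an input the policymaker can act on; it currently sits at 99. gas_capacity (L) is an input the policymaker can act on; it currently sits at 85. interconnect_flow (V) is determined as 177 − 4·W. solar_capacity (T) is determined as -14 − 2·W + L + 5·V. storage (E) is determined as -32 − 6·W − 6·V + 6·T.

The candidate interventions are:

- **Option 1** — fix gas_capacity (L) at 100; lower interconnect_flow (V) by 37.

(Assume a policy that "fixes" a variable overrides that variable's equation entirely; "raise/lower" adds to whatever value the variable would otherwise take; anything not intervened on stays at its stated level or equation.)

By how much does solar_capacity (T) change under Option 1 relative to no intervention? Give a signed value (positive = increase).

Baseline:
  W = 99
  L = 85
  V = 177 − 4·99 = -219
  T = -14 − 2·99 + 85 + 5·(-219) = -1222
Option 1 (L := 100, V − 37):
  W = 99
  L = 100
  V = 177 − 4·99 (−37 from intervention) = -256
  T = -14 − 2·99 + 100 + 5·(-256) = -1392
Change in T: -1392 − (-1222) = -170

-170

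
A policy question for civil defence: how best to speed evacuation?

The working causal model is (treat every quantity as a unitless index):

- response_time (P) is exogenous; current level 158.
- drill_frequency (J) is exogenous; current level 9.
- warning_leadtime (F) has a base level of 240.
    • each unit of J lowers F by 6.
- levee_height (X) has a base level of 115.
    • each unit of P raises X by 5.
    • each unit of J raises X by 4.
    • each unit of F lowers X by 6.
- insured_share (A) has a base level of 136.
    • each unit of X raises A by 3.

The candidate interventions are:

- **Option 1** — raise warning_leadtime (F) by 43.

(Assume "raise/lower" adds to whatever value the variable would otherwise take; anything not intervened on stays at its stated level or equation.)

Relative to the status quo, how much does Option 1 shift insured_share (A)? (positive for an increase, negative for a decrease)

-774

Baseline:
  P = 158
  J = 9
  F = 240 − 6·9 = 186
  X = 115 + 5·158 + 4·9 − 6·186 = -175
  A = 136 + 3·(-175) = -389
Option 1 (F + 43):
  P = 158
  J = 9
  F = 240 − 6·9 (+43 from intervention) = 229
  X = 115 + 5·158 + 4·9 − 6·229 = -433
  A = 136 + 3·(-433) = -1163
Change in A: -1163 − (-389) = -774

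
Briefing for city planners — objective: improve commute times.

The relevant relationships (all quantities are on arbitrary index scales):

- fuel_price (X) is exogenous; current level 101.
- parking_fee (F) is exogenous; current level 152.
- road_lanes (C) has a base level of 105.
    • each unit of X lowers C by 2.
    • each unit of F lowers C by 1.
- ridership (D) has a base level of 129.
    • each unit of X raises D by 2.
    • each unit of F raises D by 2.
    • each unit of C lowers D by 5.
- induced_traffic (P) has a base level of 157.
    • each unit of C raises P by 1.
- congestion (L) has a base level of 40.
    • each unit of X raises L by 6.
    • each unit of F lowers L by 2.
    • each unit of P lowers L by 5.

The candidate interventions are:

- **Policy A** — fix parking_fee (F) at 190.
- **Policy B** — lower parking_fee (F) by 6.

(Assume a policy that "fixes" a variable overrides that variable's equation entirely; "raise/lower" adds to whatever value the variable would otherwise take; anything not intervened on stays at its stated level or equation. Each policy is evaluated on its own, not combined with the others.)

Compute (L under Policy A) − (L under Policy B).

132

Policy A (F := 190):
  X = 101
  F = 190
  C = 105 − 2·101 − 190 = -287
  P = 157 + (-287) = -130
  L = 40 + 6·101 − 2·190 − 5·(-130) = 916
Policy B (F − 6):
  X = 101
  F = 152 − 6 = 146
  C = 105 − 2·101 − 146 = -243
  P = 157 + (-243) = -86
  L = 40 + 6·101 − 2·146 − 5·(-86) = 784
L: 916 − 784 = 132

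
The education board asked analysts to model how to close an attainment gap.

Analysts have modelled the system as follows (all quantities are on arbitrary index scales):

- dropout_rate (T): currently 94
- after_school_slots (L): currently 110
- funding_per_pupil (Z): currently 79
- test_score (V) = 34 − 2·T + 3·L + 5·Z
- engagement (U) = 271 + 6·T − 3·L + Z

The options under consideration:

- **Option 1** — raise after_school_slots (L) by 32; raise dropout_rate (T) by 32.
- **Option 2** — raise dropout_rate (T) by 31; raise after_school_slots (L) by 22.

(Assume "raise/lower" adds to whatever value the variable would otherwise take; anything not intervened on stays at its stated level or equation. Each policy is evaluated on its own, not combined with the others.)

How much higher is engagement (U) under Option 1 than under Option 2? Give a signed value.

Option 1 (L + 32, T + 32):
  T = 94 + 32 = 126
  L = 110 + 32 = 142
  Z = 79
  U = 271 + 6·126 − 3·142 + 79 = 680
Option 2 (T + 31, L + 22):
  T = 94 + 31 = 125
  L = 110 + 22 = 132
  Z = 79
  U = 271 + 6·125 − 3·132 + 79 = 704
U: 680 − 704 = -24

-24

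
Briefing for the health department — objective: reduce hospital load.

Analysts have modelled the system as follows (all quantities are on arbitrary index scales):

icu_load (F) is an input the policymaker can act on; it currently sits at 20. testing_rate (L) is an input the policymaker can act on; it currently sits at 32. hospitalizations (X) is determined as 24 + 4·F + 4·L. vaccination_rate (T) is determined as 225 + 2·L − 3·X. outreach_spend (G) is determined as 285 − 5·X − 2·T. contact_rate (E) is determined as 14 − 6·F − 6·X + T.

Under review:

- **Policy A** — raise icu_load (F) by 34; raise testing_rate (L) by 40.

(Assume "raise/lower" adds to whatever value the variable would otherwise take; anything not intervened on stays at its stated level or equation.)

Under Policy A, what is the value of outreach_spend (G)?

75

Policy A (F + 34, L + 40):
  F = 20 + 34 = 54
  L = 32 + 40 = 72
  X = 24 + 4·54 + 4·72 = 528
  T = 225 + 2·72 − 3·528 = -1215
  G = 285 − 5·528 − 2·(-1215) = 75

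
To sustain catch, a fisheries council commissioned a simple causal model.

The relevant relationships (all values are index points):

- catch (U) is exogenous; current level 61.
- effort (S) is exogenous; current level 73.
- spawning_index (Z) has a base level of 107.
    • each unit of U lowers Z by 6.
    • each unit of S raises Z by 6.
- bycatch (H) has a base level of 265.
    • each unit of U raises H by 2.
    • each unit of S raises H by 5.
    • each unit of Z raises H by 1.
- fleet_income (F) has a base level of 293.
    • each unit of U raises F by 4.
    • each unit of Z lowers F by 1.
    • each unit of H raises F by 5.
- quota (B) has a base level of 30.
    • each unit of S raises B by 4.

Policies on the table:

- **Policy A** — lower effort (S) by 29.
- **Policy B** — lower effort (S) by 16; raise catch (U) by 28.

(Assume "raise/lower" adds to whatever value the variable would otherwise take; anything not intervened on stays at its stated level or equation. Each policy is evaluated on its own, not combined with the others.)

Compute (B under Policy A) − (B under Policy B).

-52

Policy A (S − 29):
  S = 73 − 29 = 44
  B = 30 + 4·44 = 206
Policy B (S − 16, U + 28):
  S = 73 − 16 = 57
  B = 30 + 4·57 = 258
B: 206 − 258 = -52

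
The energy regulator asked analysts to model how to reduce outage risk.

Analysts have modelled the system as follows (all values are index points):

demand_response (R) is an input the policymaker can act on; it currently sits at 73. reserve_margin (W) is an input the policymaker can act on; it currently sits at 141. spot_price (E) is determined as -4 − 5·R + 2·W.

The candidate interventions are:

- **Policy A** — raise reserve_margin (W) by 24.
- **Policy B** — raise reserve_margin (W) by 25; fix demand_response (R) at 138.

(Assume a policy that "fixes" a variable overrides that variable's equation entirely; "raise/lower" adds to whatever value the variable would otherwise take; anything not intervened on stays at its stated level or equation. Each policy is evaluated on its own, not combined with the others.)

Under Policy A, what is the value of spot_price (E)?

-39

Policy A (W + 24):
  R = 73
  W = 141 + 24 = 165
  E = -4 − 5·73 + 2·165 = -39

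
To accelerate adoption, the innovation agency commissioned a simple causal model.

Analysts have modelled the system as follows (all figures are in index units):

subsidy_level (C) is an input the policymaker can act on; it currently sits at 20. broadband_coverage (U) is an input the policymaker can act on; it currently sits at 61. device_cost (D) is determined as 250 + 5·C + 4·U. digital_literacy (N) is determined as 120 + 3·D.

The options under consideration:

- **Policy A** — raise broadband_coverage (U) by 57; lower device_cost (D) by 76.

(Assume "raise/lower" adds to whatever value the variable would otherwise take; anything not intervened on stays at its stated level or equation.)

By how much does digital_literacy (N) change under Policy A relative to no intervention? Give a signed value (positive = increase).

456

Baseline:
  C = 20
  U = 61
  D = 250 + 5·20 + 4·61 = 594
  N = 120 + 3·594 = 1902
Policy A (U + 57, D − 76):
  C = 20
  U = 61 + 57 = 118
  D = 250 + 5·20 + 4·118 (−76 from intervention) = 746
  N = 120 + 3·746 = 2358
Change in N: 2358 − 1902 = 456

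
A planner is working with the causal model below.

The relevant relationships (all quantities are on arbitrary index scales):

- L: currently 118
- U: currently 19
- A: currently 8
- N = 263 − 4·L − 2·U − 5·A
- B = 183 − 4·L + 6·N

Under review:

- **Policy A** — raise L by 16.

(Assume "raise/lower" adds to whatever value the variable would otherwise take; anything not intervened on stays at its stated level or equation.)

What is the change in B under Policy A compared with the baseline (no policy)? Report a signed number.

-448

Baseline:
  L = 118
  U = 19
  A = 8
  N = 263 − 4·118 − 2·19 − 5·8 = -287
  B = 183 − 4·118 + 6·(-287) = -2011
Policy A (L + 16):
  L = 118 + 16 = 134
  U = 19
  A = 8
  N = 263 − 4·134 − 2·19 − 5·8 = -351
  B = 183 − 4·134 + 6·(-351) = -2459
Change in B: -2459 − (-2011) = -448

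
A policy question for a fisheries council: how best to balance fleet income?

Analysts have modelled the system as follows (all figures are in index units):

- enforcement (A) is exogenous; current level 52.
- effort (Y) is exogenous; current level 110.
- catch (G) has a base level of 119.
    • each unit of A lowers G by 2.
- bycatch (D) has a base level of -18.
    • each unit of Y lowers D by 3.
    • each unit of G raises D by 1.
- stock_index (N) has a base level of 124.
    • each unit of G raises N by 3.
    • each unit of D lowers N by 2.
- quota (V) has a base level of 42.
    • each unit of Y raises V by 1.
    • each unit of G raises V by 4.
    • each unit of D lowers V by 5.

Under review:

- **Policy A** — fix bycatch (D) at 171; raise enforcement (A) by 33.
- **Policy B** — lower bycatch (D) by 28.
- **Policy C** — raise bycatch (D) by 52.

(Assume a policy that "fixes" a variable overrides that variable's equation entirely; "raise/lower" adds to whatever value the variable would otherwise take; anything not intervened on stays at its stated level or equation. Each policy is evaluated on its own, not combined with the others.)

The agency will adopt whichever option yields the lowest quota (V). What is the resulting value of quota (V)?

Policy A (D := 171, A + 33):
  A = 52 + 33 = 85
  Y = 110
  G = 119 − 2·85 = -51
  D = 171
  V = 42 + 110 + 4·(-51) − 5·171 = -907
Policy B (D − 28):
  A = 52
  Y = 110
  G = 119 − 2·52 = 15
  D = -18 − 3·110 + 15 (−28 from intervention) = -361
  V = 42 + 110 + 4·15 − 5·(-361) = 2017
Policy C (D + 52):
  A = 52
  Y = 110
  G = 119 − 2·52 = 15
  D = -18 − 3·110 + 15 (+52 from intervention) = -281
  V = 42 + 110 + 4·15 − 5·(-281) = 1617
Comparing — Policy A: V=-907, Policy B: V=2017, Policy C: V=1617. Lowest is -907 (Policy A).

-907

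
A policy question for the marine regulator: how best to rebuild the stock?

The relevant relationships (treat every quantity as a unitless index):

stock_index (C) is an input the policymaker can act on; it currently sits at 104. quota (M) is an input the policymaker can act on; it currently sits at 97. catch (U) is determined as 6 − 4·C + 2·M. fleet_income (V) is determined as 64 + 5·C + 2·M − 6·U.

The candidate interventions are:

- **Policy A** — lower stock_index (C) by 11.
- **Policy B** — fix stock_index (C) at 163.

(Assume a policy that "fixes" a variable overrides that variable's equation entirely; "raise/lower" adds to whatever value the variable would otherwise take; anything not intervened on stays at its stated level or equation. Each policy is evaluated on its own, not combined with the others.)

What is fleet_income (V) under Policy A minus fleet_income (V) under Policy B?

-2030

Policy A (C − 11):
  C = 104 − 11 = 93
  M = 97
  U = 6 − 4·93 + 2·97 = -172
  V = 64 + 5·93 + 2·97 − 6·(-172) = 1755
Policy B (C := 163):
  C = 163
  M = 97
  U = 6 − 4·163 + 2·97 = -452
  V = 64 + 5·163 + 2·97 − 6·(-452) = 3785
V: 1755 − 3785 = -2030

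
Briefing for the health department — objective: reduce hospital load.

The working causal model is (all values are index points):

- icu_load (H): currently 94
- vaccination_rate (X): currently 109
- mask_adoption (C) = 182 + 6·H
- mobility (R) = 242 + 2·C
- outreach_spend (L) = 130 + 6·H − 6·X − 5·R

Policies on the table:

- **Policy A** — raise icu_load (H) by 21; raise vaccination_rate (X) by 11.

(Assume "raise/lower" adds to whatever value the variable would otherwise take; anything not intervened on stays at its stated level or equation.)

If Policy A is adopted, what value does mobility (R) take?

1986

Policy A (H + 21, X + 11):
  H = 94 + 21 = 115
  C = 182 + 6·115 = 872
  R = 242 + 2·872 = 1986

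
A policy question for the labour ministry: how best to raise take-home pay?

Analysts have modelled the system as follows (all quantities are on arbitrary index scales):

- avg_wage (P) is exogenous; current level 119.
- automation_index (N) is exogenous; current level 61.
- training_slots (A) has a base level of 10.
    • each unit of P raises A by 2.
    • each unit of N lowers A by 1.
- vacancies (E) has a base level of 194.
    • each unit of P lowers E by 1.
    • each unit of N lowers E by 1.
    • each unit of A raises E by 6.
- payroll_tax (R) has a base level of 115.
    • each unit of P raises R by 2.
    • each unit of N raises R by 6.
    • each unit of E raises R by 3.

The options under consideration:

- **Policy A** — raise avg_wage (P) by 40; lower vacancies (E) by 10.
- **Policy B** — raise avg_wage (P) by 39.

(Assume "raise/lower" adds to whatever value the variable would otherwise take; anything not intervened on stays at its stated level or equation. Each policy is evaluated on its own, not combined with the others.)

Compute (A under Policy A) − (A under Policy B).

2

Policy A (P + 40, E − 10):
  P = 119 + 40 = 159
  N = 61
  A = 10 + 2·159 − 61 = 267
Policy B (P + 39):
  P = 119 + 39 = 158
  N = 61
  A = 10 + 2·158 − 61 = 265
A: 267 − 265 = 2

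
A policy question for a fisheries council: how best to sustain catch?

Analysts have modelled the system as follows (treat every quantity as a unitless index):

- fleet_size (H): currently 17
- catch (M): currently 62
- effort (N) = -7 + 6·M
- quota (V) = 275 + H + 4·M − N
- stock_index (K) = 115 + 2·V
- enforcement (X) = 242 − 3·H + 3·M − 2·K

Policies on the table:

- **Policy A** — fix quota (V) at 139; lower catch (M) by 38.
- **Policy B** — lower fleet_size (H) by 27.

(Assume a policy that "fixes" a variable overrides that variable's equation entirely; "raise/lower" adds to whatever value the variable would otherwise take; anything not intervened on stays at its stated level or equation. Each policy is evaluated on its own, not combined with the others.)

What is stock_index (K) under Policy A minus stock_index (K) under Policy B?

Policy A (V := 139, M − 38):
  H = 17
  M = 62 − 38 = 24
  N = -7 + 6·24 = 137
  V = 139
  K = 115 + 2·139 = 393
Policy B (H − 27):
  H = 17 − 27 = -10
  M = 62
  N = -7 + 6·62 = 365
  V = 275 + (-10) + 4·62 − 365 = 148
  K = 115 + 2·148 = 411
K: 393 − 411 = -18

-18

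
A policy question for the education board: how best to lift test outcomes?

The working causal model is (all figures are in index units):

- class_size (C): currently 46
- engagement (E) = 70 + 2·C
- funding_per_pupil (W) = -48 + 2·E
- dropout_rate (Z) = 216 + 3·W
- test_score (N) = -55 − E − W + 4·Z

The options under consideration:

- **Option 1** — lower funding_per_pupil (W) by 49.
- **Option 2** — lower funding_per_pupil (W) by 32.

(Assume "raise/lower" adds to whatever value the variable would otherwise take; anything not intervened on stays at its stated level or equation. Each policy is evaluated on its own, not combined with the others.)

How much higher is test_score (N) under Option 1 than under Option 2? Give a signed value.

-187

Option 1 (W − 49):
  C = 46
  E = 70 + 2·46 = 162
  W = -48 + 2·162 (−49 from intervention) = 227
  Z = 216 + 3·227 = 897
  N = -55 − 162 − 227 + 4·897 = 3144
Option 2 (W − 32):
  C = 46
  E = 70 + 2·46 = 162
  W = -48 + 2·162 (−32 from intervention) = 244
  Z = 216 + 3·244 = 948
  N = -55 − 162 − 244 + 4·948 = 3331
N: 3144 − 3331 = -187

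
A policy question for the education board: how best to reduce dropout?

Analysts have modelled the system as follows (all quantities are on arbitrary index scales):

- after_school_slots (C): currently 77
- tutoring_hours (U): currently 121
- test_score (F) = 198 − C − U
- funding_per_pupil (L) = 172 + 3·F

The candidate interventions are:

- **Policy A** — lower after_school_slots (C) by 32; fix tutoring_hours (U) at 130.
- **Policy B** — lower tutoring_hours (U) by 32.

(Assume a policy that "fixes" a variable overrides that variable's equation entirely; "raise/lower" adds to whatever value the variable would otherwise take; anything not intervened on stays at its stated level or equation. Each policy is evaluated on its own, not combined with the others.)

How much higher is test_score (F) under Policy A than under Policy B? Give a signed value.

-9

Policy A (C − 32, U := 130):
  C = 77 − 32 = 45
  U = 130
  F = 198 − 45 − 130 = 23
Policy B (U − 32):
  C = 77
  U = 121 − 32 = 89
  F = 198 − 77 − 89 = 32
F: 23 − 32 = -9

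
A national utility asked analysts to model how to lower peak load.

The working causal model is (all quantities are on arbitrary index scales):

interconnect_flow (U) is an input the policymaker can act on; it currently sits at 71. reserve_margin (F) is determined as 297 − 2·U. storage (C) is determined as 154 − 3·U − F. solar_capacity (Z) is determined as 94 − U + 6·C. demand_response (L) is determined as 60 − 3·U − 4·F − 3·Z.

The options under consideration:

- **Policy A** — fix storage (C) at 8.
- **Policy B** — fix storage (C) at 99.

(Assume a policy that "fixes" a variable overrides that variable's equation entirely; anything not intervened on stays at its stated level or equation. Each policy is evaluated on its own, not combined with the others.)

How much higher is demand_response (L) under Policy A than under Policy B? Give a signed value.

1638

Policy A (C := 8):
  U = 71
  F = 297 − 2·71 = 155
  C = 8
  Z = 94 − 71 + 6·8 = 71
  L = 60 − 3·71 − 4·155 − 3·71 = -986
Policy B (C := 99):
  U = 71
  F = 297 − 2·71 = 155
  C = 99
  Z = 94 − 71 + 6·99 = 617
  L = 60 − 3·71 − 4·155 − 3·617 = -2624
L: -986 − (-2624) = 1638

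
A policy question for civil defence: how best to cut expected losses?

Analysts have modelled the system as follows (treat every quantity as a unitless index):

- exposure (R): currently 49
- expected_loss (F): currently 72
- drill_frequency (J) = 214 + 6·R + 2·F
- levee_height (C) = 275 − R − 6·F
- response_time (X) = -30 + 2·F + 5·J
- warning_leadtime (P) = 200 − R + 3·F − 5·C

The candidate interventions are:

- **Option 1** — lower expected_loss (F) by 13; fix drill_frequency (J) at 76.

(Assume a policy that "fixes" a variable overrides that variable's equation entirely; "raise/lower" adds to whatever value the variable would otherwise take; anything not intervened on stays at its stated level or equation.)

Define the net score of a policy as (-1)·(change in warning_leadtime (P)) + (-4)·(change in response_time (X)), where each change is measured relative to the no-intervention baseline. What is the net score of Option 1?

12053

Baseline:
  R = 49
  F = 72
  J = 214 + 6·49 + 2·72 = 652
  C = 275 − 49 − 6·72 = -206
  X = -30 + 2·72 + 5·652 = 3374
  P = 200 − 49 + 3·72 − 5·(-206) = 1397
Option 1 (F − 13, J := 76):
  R = 49
  F = 72 − 13 = 59
  J = 76
  C = 275 − 49 − 6·59 = -128
  X = -30 + 2·59 + 5·76 = 468
  P = 200 − 49 + 3·59 − 5·(-128) = 968
ΔP = 968 − 1397 = -429; ΔX = 468 − 3374 = -2906
Score = (-1)·(-429) + (-4)·(-2906) = 12053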